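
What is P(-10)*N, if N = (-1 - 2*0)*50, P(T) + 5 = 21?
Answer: -800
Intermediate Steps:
P(T) = 16 (P(T) = -5 + 21 = 16)
N = -50 (N = (-1 + 0)*50 = -1*50 = -50)
P(-10)*N = 16*(-50) = -800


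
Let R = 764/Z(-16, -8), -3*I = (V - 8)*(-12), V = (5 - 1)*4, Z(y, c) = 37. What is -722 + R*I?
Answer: -2266/37 ≈ -61.243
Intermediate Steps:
V = 16 (V = 4*4 = 16)
I = 32 (I = -(16 - 8)*(-12)/3 = -8*(-12)/3 = -⅓*(-96) = 32)
R = 764/37 ≈ 20.649
-722 + R*I = -722 + (764/37)*32 = -722 + 24448/37 = -2266/37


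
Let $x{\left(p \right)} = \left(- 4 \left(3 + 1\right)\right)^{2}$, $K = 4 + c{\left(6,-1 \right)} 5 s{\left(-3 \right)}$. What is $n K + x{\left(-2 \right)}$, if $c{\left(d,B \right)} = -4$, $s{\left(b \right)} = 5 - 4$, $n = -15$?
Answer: $496$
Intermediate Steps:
$s{\left(b \right)} = 1$
$K = -16$ ($K = 4 + \left(-4\right) 5 \cdot 1 = 4 - 20 = -16$)
$x{\left(p \right)} = 256$ ($x{\left(p \right)} = \left(\left(-4\right) 4\right)^{2} = \left(-16\right)^{2} = 256$)
$n K + x{\left(-2 \right)} = \left(-15\right) \left(-16\right) + 256 = 240 + 256 = 496$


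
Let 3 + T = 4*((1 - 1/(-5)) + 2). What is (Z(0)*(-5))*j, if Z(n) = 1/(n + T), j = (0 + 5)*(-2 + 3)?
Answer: -125/49 ≈ -2.5510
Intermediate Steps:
j = 5 (j = 5*1 = 5)
T = 49/5 (T = -3 + 4*((1 - 1/(-5)) + 2) = -3 + 4*((1 - 1*(-⅕)) + 2) = -3 + 4*((1 + ⅕) + 2) = -3 + 4*(6/5 + 2) = -3 + 4*(16/5) = -3 + 64/5 = 49/5 ≈ 9.8000)
Z(n) = 1/(49/5 + n) (Z(n) = 1/(n + 49/5) = 1/(49/5 + n))
(Z(0)*(-5))*j = ((5/(49 + 5*0))*(-5))*5 = ((5/(49 + 0))*(-5))*5 = ((5/49)*(-5))*5 = -25/49*5 = -125/49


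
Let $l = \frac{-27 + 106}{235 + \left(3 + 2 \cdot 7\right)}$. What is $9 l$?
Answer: $\frac{79}{28} \approx 2.8214$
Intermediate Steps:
$l = \frac{79}{252}$ ($l = \frac{79}{235 + \left(3 + 14\right)} = \frac{79}{235 + 17} = \frac{79}{252} \approx 0.31349$)
$9 l = 9 \cdot \frac{79}{252} = \frac{79}{28}$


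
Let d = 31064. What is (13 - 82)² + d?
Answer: 35825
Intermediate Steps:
(13 - 82)² + d = (13 - 82)² + 31064 = (-69)² + 31064 = 4761 + 31064 = 35825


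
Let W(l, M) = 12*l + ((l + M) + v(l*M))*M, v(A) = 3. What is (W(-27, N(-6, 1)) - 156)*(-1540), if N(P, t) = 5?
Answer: 885500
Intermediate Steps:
W(l, M) = 12*l + M*(3 + M + l) (W(l, M) = 12*l + ((l + M) + 3)*M = 12*l + ((M + l) + 3)*M = 12*l + (3 + M + l)*M = 12*l + M*(3 + M + l))
(W(-27, N(-6, 1)) - 156)*(-1540) = ((5² + 3*5 + 12*(-27) + 5*(-27)) - 156)*(-1540) = ((25 + 15 - 324 - 135) - 156)*(-1540) = (-419 - 156)*(-1540) = -575*(-1540) = 885500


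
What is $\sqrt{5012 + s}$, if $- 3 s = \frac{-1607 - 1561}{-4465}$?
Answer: $\frac{2 \sqrt{24978911165}}{4465} \approx 70.794$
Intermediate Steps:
$s = - \frac{1056}{4465}$ ($s = - \frac{\left(-1607 - 1561\right) \frac{1}{-4465}}{3} = - \frac{\left(-1607 - 1561\right) \left(- \frac{1}{4465}\right)}{3} = - \frac{\left(-3168\right) \left(- \frac{1}{4465}\right)}{3} = \left(- \frac{1}{3}\right) \frac{3168}{4465} = - \frac{1056}{4465} \approx -0.23651$)
$\sqrt{5012 + s} = \sqrt{5012 - \frac{1056}{4465}} = \sqrt{\frac{22377524}{4465}} = \frac{2 \sqrt{24978911165}}{4465}$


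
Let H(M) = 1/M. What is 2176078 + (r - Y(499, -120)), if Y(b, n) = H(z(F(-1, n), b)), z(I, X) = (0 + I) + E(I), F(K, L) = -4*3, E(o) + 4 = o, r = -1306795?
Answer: 24339925/28 ≈ 8.6928e+5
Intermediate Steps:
E(o) = -4 + o
F(K, L) = -12
z(I, X) = -4 + 2*I (z(I, X) = (0 + I) + (-4 + I) = I + (-4 + I) = -4 + 2*I)
Y(b, n) = -1/28 (Y(b, n) = 1/(-4 + 2*(-12)) = 1/(-4 - 24) = 1/(-28) = -1/28)
2176078 + (r - Y(499, -120)) = 2176078 + (-1306795 - 1*(-1/28)) = 2176078 + (-1306795 + 1/28) = 2176078 - 36590259/28 = 24339925/28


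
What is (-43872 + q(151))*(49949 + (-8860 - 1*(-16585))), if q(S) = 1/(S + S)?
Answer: -382071304091/151 ≈ -2.5303e+9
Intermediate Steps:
q(S) = 1/(2*S)
(-43872 + q(151))*(49949 + (-8860 - 1*(-16585))) = (-43872 + (½)/151)*(49949 + (-8860 - 1*(-16585))) = (-43872 + (½)*(1/151))*(49949 + (-8860 + 16585)) = (-43872 + 1/302)*(49949 + 7725) = -13249343/302*57674 = -382071304091/151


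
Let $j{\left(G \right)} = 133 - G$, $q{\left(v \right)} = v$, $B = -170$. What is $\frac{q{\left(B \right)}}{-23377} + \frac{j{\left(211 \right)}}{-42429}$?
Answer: $\frac{3012112}{330620911} \approx 0.0091105$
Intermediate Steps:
$\frac{q{\left(B \right)}}{-23377} + \frac{j{\left(211 \right)}}{-42429} = - \frac{170}{-23377} + \frac{133 - 211}{-42429} = \left(-170\right) \left(- \frac{1}{23377}\right) + \left(133 - 211\right) \left(- \frac{1}{42429}\right) = \frac{170}{23377} - - \frac{26}{14143} = \frac{170}{23377} + \frac{26}{14143} = \frac{3012112}{330620911}$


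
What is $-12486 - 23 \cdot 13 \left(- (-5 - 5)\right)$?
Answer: $-15476$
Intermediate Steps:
$-12486 - 23 \cdot 13 \left(- (-5 - 5)\right) = -12486 - 299 \left(\left(-1\right) \left(-10\right)\right) = -12486 - 299 \cdot 10 = -12486 - 2990 = -15476$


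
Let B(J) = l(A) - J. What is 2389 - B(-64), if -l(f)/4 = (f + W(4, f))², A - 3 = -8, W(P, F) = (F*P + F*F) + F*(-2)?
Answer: 2725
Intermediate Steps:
W(P, F) = F² - 2*F + F*P (W(P, F) = (F*P + F²) - 2*F = (F² + F*P) - 2*F = F² - 2*F + F*P)
A = -5 (A = 3 - 8 = -5)
l(f) = -4*(f + f*(2 + f))² (l(f) = -4*(f + f*(-2 + f + 4))² = -4*(f + f*(2 + f))²)
B(J) = -400 - J (B(J) = -4*(-5)²*(3 - 5)² - J = -4*25*(-2)² - J = -4*25*4 - J = -400 - J)
2389 - B(-64) = 2389 - (-400 - 1*(-64)) = 2389 - (-400 + 64) = 2389 - 1*(-336) = 2389 + 336 = 2725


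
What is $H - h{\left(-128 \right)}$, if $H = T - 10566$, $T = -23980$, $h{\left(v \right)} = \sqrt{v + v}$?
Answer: $-34546 - 16 i \approx -34546.0 - 16.0 i$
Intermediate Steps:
$h{\left(v \right)} = \sqrt{2} \sqrt{v}$ ($h{\left(v \right)} = \sqrt{2 v} = \sqrt{2} \sqrt{v}$)
$H = -34546$ ($H = -23980 - 10566 = -34546$)
$H - h{\left(-128 \right)} = -34546 - \sqrt{2} \sqrt{-128} = -34546 - \sqrt{2} \cdot 8 i \sqrt{2} = -34546 - 16 i$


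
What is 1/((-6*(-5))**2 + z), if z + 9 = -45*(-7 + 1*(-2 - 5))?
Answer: 1/1521 ≈ 0.00065746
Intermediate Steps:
z = 621 (z = -9 - 45*(-7 + 1*(-2 - 5)) = -9 - 45*(-7 + 1*(-7)) = -9 - 45*(-7 - 7) = -9 - 45*(-14) = -9 + 630 = 621)
1/((-6*(-5))**2 + z) = 1/((-6*(-5))**2 + 621) = 1/(30**2 + 621) = 1/(900 + 621) = 1/1521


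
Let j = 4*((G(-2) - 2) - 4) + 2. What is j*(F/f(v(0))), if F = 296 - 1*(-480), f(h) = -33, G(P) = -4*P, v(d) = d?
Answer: -7760/33 ≈ -235.15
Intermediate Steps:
F = 776 (F = 296 + 480 = 776)
j = 10 (j = 4*((-4*(-2) - 2) - 4) + 2 = 4*((8 - 2) - 4) + 2 = 4*(6 - 4) + 2 = 4*2 + 2 = 8 + 2 = 10)
j*(F/f(v(0))) = 10*(776/(-33)) = 10*(776*(-1/33)) = 10*(-776/33) = -7760/33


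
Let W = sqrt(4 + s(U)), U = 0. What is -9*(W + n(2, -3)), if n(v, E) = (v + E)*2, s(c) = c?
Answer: 0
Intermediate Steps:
n(v, E) = 2*E + 2*v (n(v, E) = (E + v)*2 = 2*E + 2*v)
W = 2 (W = sqrt(4 + 0) = sqrt(4) = 2)
-9*(W + n(2, -3)) = -9*(2 + (2*(-3) + 2*2)) = -9*(2 + (-6 + 4)) = -9*(2 - 2) = -9*0 = 0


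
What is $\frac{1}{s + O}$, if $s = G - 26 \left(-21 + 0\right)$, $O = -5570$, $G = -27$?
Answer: $- \frac{1}{5051} \approx -0.00019798$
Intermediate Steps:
$s = 519$ ($s = -27 - 26 \left(-21 + 0\right) = -27 - -546 = -27 + 546 = 519$)
$\frac{1}{s + O} = \frac{1}{519 - 5570} = \frac{1}{-5051} = - \frac{1}{5051}$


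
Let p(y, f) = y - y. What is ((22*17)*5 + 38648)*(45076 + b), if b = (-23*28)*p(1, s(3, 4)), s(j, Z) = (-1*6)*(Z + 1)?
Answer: 1826389368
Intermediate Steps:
s(j, Z) = -6 - 6*Z (s(j, Z) = -6*(1 + Z) = -6 - 6*Z)
p(y, f) = 0
b = 0 (b = -23*28*0 = -644*0 = 0)
((22*17)*5 + 38648)*(45076 + b) = ((22*17)*5 + 38648)*(45076 + 0) = (374*5 + 38648)*45076 = (1870 + 38648)*45076 = 40518*45076 = 1826389368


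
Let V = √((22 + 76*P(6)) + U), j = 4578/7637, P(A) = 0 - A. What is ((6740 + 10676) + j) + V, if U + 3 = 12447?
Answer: 19001510/1091 + √12010 ≈ 17526.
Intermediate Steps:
P(A) = -A
j = 654/1091 (j = 4578*(1/7637) = 654/1091 ≈ 0.59945)
U = 12444 (U = -3 + 12447 = 12444)
V = √12010 (V = √((22 + 76*(-1*6)) + 12444) = √((22 + 76*(-6)) + 12444) = √((22 - 456) + 12444) = √(-434 + 12444) = √12010 ≈ 109.59)
((6740 + 10676) + j) + V = ((6740 + 10676) + 654/1091) + √12010 = (17416 + 654/1091) + √12010 = 19001510/1091 + √12010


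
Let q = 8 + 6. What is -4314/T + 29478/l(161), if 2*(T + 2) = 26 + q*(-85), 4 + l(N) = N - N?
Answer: -2149737/292 ≈ -7362.1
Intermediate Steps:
l(N) = -4 (l(N) = -4 + (N - N) = -4 + 0 = -4)
q = 14
T = -584 (T = -2 + (26 + 14*(-85))/2 = -2 + (26 - 1190)/2 = -2 + (½)*(-1164) = -2 - 582 = -584)
-4314/T + 29478/l(161) = -4314/(-584) + 29478/(-4) = -4314*(-1/584) + 29478*(-¼) = 2157/292 - 14739/2 = -2149737/292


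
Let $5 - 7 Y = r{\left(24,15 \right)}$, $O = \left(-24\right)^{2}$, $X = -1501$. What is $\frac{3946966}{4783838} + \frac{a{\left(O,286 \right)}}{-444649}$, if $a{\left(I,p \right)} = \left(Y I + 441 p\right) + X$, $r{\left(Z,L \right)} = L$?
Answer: $\frac{4069677813084}{7444950740017} \approx 0.54664$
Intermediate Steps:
$O = 576$
$Y = - \frac{10}{7}$ ($Y = \frac{5}{7} - \frac{15}{7} = - \frac{10}{7} \approx -1.4286$)
$a{\left(I,p \right)} = -1501 + 441 p - \frac{10 I}{7}$ ($a{\left(I,p \right)} = \left(- \frac{10 I}{7} + 441 p\right) - 1501 = \left(441 p - \frac{10 I}{7}\right) - 1501 = -1501 + 441 p - \frac{10 I}{7}$)
$\frac{3946966}{4783838} + \frac{a{\left(O,286 \right)}}{-444649} = \frac{3946966}{4783838} + \frac{-1501 + 441 \cdot 286 - \frac{5760}{7}}{-444649} = 3946966 \cdot \frac{1}{4783838} + \left(-1501 + 126126 - \frac{5760}{7}\right) \left(- \frac{1}{444649}\right) = \frac{1973483}{2391919} + \frac{866615}{7} \left(- \frac{1}{444649}\right) = \frac{1973483}{2391919} - \frac{866615}{3112543} = \frac{4069677813084}{7444950740017}$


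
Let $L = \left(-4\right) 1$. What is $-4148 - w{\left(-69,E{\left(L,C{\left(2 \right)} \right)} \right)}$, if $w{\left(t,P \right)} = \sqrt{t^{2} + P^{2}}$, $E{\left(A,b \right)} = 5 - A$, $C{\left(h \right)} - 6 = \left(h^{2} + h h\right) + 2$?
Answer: $-4148 - 3 \sqrt{538} \approx -4217.6$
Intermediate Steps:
$L = -4$
$C{\left(h \right)} = 8 + 2 h^{2}$ ($C{\left(h \right)} = 6 + \left(\left(h^{2} + h h\right) + 2\right) = 6 + \left(\left(h^{2} + h^{2}\right) + 2\right) = 6 + \left(2 h^{2} + 2\right) = 6 + \left(2 + 2 h^{2}\right) = 8 + 2 h^{2}$)
$w{\left(t,P \right)} = \sqrt{P^{2} + t^{2}}$
$-4148 - w{\left(-69,E{\left(L,C{\left(2 \right)} \right)} \right)} = -4148 - \sqrt{\left(5 - -4\right)^{2} + \left(-69\right)^{2}} = -4148 - \sqrt{\left(5 + 4\right)^{2} + 4761} = -4148 - \sqrt{9^{2} + 4761} = -4148 - \sqrt{81 + 4761} = -4148 - \sqrt{4842} = -4148 - 3 \sqrt{538}$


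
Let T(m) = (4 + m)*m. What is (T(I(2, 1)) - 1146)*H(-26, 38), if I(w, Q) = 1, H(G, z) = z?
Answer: -43358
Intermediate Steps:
T(m) = m*(4 + m)
(T(I(2, 1)) - 1146)*H(-26, 38) = (1*(4 + 1) - 1146)*38 = (1*5 - 1146)*38 = (5 - 1146)*38 = -1141*38 = -43358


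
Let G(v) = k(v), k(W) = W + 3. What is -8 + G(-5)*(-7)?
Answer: 6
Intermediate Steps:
k(W) = 3 + W
G(v) = 3 + v
-8 + G(-5)*(-7) = -8 + (3 - 5)*(-7) = -8 - 2*(-7) = -8 + 14 = 6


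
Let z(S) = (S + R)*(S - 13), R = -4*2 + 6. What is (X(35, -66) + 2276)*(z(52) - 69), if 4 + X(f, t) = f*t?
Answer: -71478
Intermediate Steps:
X(f, t) = -4 + f*t
R = -2 (R = -8 + 6 = -2)
z(S) = (-13 + S)*(-2 + S) (z(S) = (S - 2)*(S - 13) = (-2 + S)*(-13 + S) = (-13 + S)*(-2 + S))
(X(35, -66) + 2276)*(z(52) - 69) = ((-4 + 35*(-66)) + 2276)*((26 + 52**2 - 15*52) - 69) = ((-4 - 2310) + 2276)*((26 + 2704 - 780) - 69) = (-2314 + 2276)*(1950 - 69) = -38*1881 = -71478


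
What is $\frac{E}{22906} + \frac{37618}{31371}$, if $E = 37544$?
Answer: $\frac{78441182}{27637851} \approx 2.8382$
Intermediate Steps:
$\frac{E}{22906} + \frac{37618}{31371} = \frac{37544}{22906} + \frac{37618}{31371} = 37544 \cdot \frac{1}{22906} + 37618 \cdot \frac{1}{31371} = \frac{1444}{881} + \frac{37618}{31371} = \frac{78441182}{27637851}$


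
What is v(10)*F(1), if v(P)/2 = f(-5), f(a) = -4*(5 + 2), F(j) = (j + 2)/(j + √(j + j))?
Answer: 168 - 168*√2 ≈ -69.588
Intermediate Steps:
F(j) = (2 + j)/(j + √2*√j) (F(j) = (2 + j)/(j + √(2*j)) = (2 + j)/(j + √2*√j))
f(a) = -28 (f(a) = -4*7 = -28)
v(P) = -56 (v(P) = 2*(-28) = -56)
v(10)*F(1) = -56*(2 + 1)/(1 + √2*√1) = -56*3/(1 + √2*1) = -56*3/(1 + √2) = -168/(1 + √2)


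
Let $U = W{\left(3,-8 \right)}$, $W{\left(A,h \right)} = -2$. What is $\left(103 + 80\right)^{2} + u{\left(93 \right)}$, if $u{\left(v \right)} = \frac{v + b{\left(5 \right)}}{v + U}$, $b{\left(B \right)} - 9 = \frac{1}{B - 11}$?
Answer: $\frac{1406585}{42} \approx 33490.0$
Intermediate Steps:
$b{\left(B \right)} = 9 + \frac{1}{-11 + B}$ ($b{\left(B \right)} = 9 + \frac{1}{B - 11} = 9 + \frac{1}{-11 + B}$)
$U = -2$
$u{\left(v \right)} = \frac{\frac{53}{6} + v}{-2 + v}$ ($u{\left(v \right)} = \frac{v + \frac{-98 + 9 \cdot 5}{-11 + 5}}{v - 2} = \frac{v + \frac{-98 + 45}{-6}}{-2 + v} = \frac{v - - \frac{53}{6}}{-2 + v} = \frac{v + \frac{53}{6}}{-2 + v} = \frac{\frac{53}{6} + v}{-2 + v}$)
$\left(103 + 80\right)^{2} + u{\left(93 \right)} = \left(103 + 80\right)^{2} + \frac{\frac{53}{6} + 93}{-2 + 93} = 183^{2} + \frac{1}{91} \cdot \frac{611}{6} = 33489 + \frac{1}{91} \cdot \frac{611}{6} = 33489 + \frac{47}{42} = \frac{1406585}{42}$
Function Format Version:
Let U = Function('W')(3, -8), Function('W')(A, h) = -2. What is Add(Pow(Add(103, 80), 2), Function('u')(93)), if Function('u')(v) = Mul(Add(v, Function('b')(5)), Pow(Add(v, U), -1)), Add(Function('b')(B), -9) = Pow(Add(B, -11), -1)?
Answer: Rational(1406585, 42) ≈ 33490.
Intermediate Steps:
Function('b')(B) = Add(9, Pow(Add(-11, B), -1)) (Function('b')(B) = Add(9, Pow(Add(B, -11), -1)) = Add(9, Pow(Add(-11, B), -1)))
U = -2
Function('u')(v) = Mul(Pow(Add(-2, v), -1), Add(Rational(53, 6), v)) (Function('u')(v) = Mul(Add(v, Mul(Pow(Add(-11, 5), -1), Add(-98, Mul(9, 5)))), Pow(Add(v, -2), -1)) = Mul(Add(v, Mul(Pow(-6, -1), Add(-98, 45))), Pow(Add(-2, v), -1)) = Mul(Add(v, Mul(Rational(-1, 6), -53)), Pow(Add(-2, v), -1)) = Mul(Add(v, Rational(53, 6)), Pow(Add(-2, v), -1)) = Mul(Add(Rational(53, 6), v), Pow(Add(-2, v), -1)) = Mul(Pow(Add(-2, v), -1), Add(Rational(53, 6), v)))
Add(Pow(Add(103, 80), 2), Function('u')(93)) = Add(Pow(Add(103, 80), 2), Mul(Pow(Add(-2, 93), -1), Add(Rational(53, 6), 93))) = Add(Pow(183, 2), Mul(Pow(91, -1), Rational(611, 6))) = Add(33489, Mul(Rational(1, 91), Rational(611, 6))) = Add(33489, Rational(47, 42)) = Rational(1406585, 42)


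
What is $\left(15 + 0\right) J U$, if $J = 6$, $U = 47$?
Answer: $4230$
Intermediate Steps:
$\left(15 + 0\right) J U = \left(15 + 0\right) 6 \cdot 47 = 15 \cdot 6 \cdot 47 = 90 \cdot 47 = 4230$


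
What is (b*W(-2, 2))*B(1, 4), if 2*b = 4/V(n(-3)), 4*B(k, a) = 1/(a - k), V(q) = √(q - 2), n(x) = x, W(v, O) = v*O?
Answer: 2*I*√5/15 ≈ 0.29814*I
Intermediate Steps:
W(v, O) = O*v
V(q) = √(-2 + q)
B(k, a) = 1/(4*(a - k))
b = -2*I*√5/5 (b = (4/(√(-2 - 3)))/2 = (4/(√(-5)))/2 = (4/((I*√5)))/2 = (4*(-I*√5/5))/2 = (-4*I*√5/5)/2 = -2*I*√5/5 ≈ -0.89443*I)
(b*W(-2, 2))*B(1, 4) = ((-2*I*√5/5)*(2*(-2)))*(1/(4*(4 - 1*1))) = (-2*I*√5/5*(-4))*(1/(4*(4 - 1))) = (8*I*√5/5)*((¼)/3) = (8*I*√5/5)*((¼)*(⅓)) = (8*I*√5/5)*(1/12) = 2*I*√5/15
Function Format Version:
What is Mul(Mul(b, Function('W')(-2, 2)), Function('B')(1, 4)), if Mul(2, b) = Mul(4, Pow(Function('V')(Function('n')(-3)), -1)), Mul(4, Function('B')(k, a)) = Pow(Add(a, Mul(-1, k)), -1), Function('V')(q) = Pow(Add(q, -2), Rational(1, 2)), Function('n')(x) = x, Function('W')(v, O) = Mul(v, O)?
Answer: Mul(Rational(2, 15), I, Pow(5, Rational(1, 2))) ≈ Mul(0.29814, I)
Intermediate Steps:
Function('W')(v, O) = Mul(O, v)
Function('V')(q) = Pow(Add(-2, q), Rational(1, 2))
Function('B')(k, a) = Mul(Rational(1, 4), Pow(Add(a, Mul(-1, k)), -1))
b = Mul(Rational(-2, 5), I, Pow(5, Rational(1, 2))) (b = Mul(Rational(1, 2), Mul(4, Pow(Pow(Add(-2, -3), Rational(1, 2)), -1))) = Mul(Rational(1, 2), Mul(4, Pow(Pow(-5, Rational(1, 2)), -1))) = Mul(Rational(1, 2), Mul(4, Pow(Mul(I, Pow(5, Rational(1, 2))), -1))) = Mul(Rational(1, 2), Mul(4, Mul(Rational(-1, 5), I, Pow(5, Rational(1, 2))))) = Mul(Rational(1, 2), Mul(Rational(-4, 5), I, Pow(5, Rational(1, 2)))) = Mul(Rational(-2, 5), I, Pow(5, Rational(1, 2))) ≈ Mul(-0.89443, I))
Mul(Mul(b, Function('W')(-2, 2)), Function('B')(1, 4)) = Mul(Mul(Mul(Rational(-2, 5), I, Pow(5, Rational(1, 2))), Mul(2, -2)), Mul(Rational(1, 4), Pow(Add(4, Mul(-1, 1)), -1))) = Mul(Mul(Mul(Rational(-2, 5), I, Pow(5, Rational(1, 2))), -4), Mul(Rational(1, 4), Pow(Add(4, -1), -1))) = Mul(Mul(Rational(8, 5), I, Pow(5, Rational(1, 2))), Mul(Rational(1, 4), Pow(3, -1))) = Mul(Mul(Rational(8, 5), I, Pow(5, Rational(1, 2))), Mul(Rational(1, 4), Rational(1, 3))) = Mul(Mul(Rational(8, 5), I, Pow(5, Rational(1, 2))), Rational(1, 12)) = Mul(Rational(2, 15), I, Pow(5, Rational(1, 2)))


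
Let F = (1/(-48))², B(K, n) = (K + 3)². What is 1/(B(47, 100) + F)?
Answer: 2304/5760001 ≈ 0.00040000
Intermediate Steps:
B(K, n) = (3 + K)²
F = 1/2304 (F = (-1/48)² = 1/2304 ≈ 0.00043403)
1/(B(47, 100) + F) = 1/((3 + 47)² + 1/2304) = 1/(50² + 1/2304) = 1/(2500 + 1/2304) = 1/(5760001/2304) = 2304/5760001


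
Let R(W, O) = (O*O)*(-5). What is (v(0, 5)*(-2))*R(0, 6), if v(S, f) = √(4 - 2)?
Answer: 360*√2 ≈ 509.12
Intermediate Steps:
v(S, f) = √2
R(W, O) = -5*O² (R(W, O) = O²*(-5) = -5*O²)
(v(0, 5)*(-2))*R(0, 6) = (√2*(-2))*(-5*6²) = (-2*√2)*(-5*36) = -2*√2*(-180) = 360*√2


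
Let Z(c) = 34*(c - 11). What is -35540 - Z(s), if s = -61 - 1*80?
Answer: -30372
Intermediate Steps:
s = -141 (s = -61 - 80 = -141)
Z(c) = -374 + 34*c (Z(c) = 34*(-11 + c) = -374 + 34*c)
-35540 - Z(s) = -35540 - (-374 + 34*(-141)) = -35540 - (-374 - 4794) = -35540 - 1*(-5168) = -35540 + 5168 = -30372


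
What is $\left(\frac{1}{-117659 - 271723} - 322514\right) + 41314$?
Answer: $- \frac{109494218401}{389382} \approx -2.812 \cdot 10^{5}$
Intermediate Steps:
$\left(\frac{1}{-117659 - 271723} - 322514\right) + 41314 = \left(\frac{1}{-389382} - 322514\right) + 41314 = \left(- \frac{1}{389382} - 322514\right) + 41314 = - \frac{125581146349}{389382} + 41314 = - \frac{109494218401}{389382}$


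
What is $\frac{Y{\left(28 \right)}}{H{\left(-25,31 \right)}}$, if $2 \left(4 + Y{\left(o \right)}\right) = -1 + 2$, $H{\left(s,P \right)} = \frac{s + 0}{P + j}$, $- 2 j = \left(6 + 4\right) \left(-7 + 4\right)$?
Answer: $\frac{161}{25} \approx 6.44$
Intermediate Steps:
$j = 15$ ($j = - \frac{\left(6 + 4\right) \left(-7 + 4\right)}{2} = - \frac{10 \left(-3\right)}{2} = \left(- \frac{1}{2}\right) \left(-30\right) = 15$)
$H{\left(s,P \right)} = \frac{s}{15 + P}$ ($H{\left(s,P \right)} = \frac{s + 0}{P + 15} = \frac{s}{15 + P}$)
$Y{\left(o \right)} = - \frac{7}{2}$ ($Y{\left(o \right)} = -4 + \frac{-1 + 2}{2} = -4 + \frac{1}{2} \cdot 1 = -4 + \frac{1}{2} = - \frac{7}{2}$)
$\frac{Y{\left(28 \right)}}{H{\left(-25,31 \right)}} = - \frac{7}{2 \left(- \frac{25}{15 + 31}\right)} = - \frac{7}{2 \left(- \frac{25}{46}\right)} = \left(- \frac{7}{2}\right) \left(- \frac{46}{25}\right) = \frac{161}{25}$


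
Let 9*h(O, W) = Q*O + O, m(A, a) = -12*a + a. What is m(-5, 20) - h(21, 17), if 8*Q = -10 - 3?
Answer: -5245/24 ≈ -218.54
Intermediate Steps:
Q = -13/8 (Q = (-10 - 3)/8 = (⅛)*(-13) = -13/8 ≈ -1.6250)
m(A, a) = -11*a
h(O, W) = -5*O/72 (h(O, W) = (-13*O/8 + O)/9 = (-5*O/8)/9 = -5*O/72)
m(-5, 20) - h(21, 17) = -11*20 - (-5)*21/72 = -220 - 1*(-35/24) = -220 + 35/24 = -5245/24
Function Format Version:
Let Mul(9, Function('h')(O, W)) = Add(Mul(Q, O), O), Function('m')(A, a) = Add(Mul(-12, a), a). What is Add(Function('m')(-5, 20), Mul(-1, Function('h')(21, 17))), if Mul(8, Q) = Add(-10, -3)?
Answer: Rational(-5245, 24) ≈ -218.54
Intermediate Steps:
Q = Rational(-13, 8) (Q = Mul(Rational(1, 8), Add(-10, -3)) = Mul(Rational(1, 8), -13) = Rational(-13, 8) ≈ -1.6250)
Function('m')(A, a) = Mul(-11, a)
Function('h')(O, W) = Mul(Rational(-5, 72), O) (Function('h')(O, W) = Mul(Rational(1, 9), Add(Mul(Rational(-13, 8), O), O)) = Mul(Rational(1, 9), Mul(Rational(-5, 8), O)) = Mul(Rational(-5, 72), O))
Add(Function('m')(-5, 20), Mul(-1, Function('h')(21, 17))) = Add(Mul(-11, 20), Mul(-1, Mul(Rational(-5, 72), 21))) = Add(-220, Mul(-1, Rational(-35, 24))) = Add(-220, Rational(35, 24)) = Rational(-5245, 24)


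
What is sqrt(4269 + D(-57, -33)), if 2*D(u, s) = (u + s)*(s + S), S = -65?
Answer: sqrt(8679) ≈ 93.161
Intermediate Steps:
D(u, s) = (-65 + s)*(s + u)/2 (D(u, s) = ((u + s)*(s - 65))/2 = ((s + u)*(-65 + s))/2 = ((-65 + s)*(s + u))/2 = (-65 + s)*(s + u)/2)
sqrt(4269 + D(-57, -33)) = sqrt(4269 + ((1/2)*(-33)**2 - 65/2*(-33) - 65/2*(-57) + (1/2)*(-33)*(-57))) = sqrt(4269 + ((1/2)*1089 + 2145/2 + 3705/2 + 1881/2)) = sqrt(4269 + (1089/2 + 2145/2 + 3705/2 + 1881/2)) = sqrt(4269 + 4410) = sqrt(8679)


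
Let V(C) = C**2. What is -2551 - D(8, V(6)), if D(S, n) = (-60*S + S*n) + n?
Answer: -2395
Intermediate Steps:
D(S, n) = n - 60*S + S*n
-2551 - D(8, V(6)) = -2551 - (6**2 - 60*8 + 8*6**2) = -2551 - (36 - 480 + 8*36) = -2551 - (36 - 480 + 288) = -2551 - 1*(-156) = -2551 + 156 = -2395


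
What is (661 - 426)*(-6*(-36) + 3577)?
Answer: 891355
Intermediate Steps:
(661 - 426)*(-6*(-36) + 3577) = 235*(216 + 3577) = 235*3793 = 891355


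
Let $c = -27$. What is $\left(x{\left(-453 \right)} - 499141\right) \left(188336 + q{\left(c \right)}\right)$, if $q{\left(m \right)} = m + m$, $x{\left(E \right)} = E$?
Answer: $-94064557508$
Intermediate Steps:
$q{\left(m \right)} = 2 m$
$\left(x{\left(-453 \right)} - 499141\right) \left(188336 + q{\left(c \right)}\right) = \left(-453 - 499141\right) \left(188336 + 2 \left(-27\right)\right) = - 499594 \left(188336 - 54\right) = \left(-499594\right) 188282 = -94064557508$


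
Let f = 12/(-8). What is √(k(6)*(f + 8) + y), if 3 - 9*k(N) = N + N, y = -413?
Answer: I*√1678/2 ≈ 20.482*I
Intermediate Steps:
f = -3/2 (f = 12*(-⅛) = -3/2 ≈ -1.5000)
k(N) = ⅓ - 2*N/9 (k(N) = ⅓ - (N + N)/9 = ⅓ - 2*N/9)
√(k(6)*(f + 8) + y) = √((⅓ - 2/9*6)*(-3/2 + 8) - 413) = √((⅓ - 4/3)*(13/2) - 413) = √(-1*13/2 - 413) = √(-13/2 - 413) = √(-839/2) = I*√1678/2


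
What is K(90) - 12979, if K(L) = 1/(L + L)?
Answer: -2336219/180 ≈ -12979.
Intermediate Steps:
K(L) = 1/(2*L)
K(90) - 12979 = (½)/90 - 12979 = (½)*(1/90) - 12979 = 1/180 - 12979 = -2336219/180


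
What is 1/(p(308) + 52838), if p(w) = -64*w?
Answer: 1/33126 ≈ 3.0188e-5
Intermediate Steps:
1/(p(308) + 52838) = 1/(-64*308 + 52838) = 1/(-19712 + 52838) = 1/33126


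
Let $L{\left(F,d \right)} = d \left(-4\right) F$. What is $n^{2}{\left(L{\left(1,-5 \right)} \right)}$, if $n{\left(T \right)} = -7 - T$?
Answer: $729$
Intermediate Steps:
$L{\left(F,d \right)} = - 4 F d$ ($L{\left(F,d \right)} = - 4 d F = - 4 F d$)
$n^{2}{\left(L{\left(1,-5 \right)} \right)} = \left(-7 - \left(-4\right) 1 \left(-5\right)\right)^{2} = \left(-7 - 20\right)^{2} = \left(-27\right)^{2} = 729$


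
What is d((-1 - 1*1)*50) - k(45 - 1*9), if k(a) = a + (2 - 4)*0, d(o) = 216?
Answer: 180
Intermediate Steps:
k(a) = a (k(a) = a - 2*0 = a + 0 = a)
d((-1 - 1*1)*50) - k(45 - 1*9) = 216 - (45 - 1*9) = 216 - (45 - 9) = 216 - 1*36 = 216 - 36 = 180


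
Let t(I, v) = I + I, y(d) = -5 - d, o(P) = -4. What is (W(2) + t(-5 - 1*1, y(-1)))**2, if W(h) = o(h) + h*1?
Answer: 196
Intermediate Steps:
t(I, v) = 2*I
W(h) = -4 + h (W(h) = -4 + h*1 = -4 + h)
(W(2) + t(-5 - 1*1, y(-1)))**2 = ((-4 + 2) + 2*(-5 - 1*1))**2 = (-2 + 2*(-5 - 1))**2 = (-2 + 2*(-6))**2 = (-2 - 12)**2 = (-14)**2 = 196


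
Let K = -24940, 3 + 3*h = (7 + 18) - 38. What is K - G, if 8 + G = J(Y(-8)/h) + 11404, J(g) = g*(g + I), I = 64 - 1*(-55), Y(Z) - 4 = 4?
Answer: -144639/4 ≈ -36160.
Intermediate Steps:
h = -16/3 (h = -1 + ((7 + 18) - 38)/3 = -1 + (25 - 38)/3 = -1 + (1/3)*(-13) = -1 - 13/3 = -16/3 ≈ -5.3333)
Y(Z) = 8 (Y(Z) = 4 + 4 = 8)
I = 119 (I = 64 + 55 = 119)
J(g) = g*(119 + g) (J(g) = g*(g + 119) = g*(119 + g))
G = 44879/4 (G = -8 + ((8/(-16/3))*(119 + 8/(-16/3)) + 11404) = -8 + ((8*(-3/16))*(119 + 8*(-3/16)) + 11404) = -8 + (-3*(119 - 3/2)/2 + 11404) = -8 + (-3/2*235/2 + 11404) = -8 + (-705/4 + 11404) = -8 + 44911/4 = 44879/4 ≈ 11220.)
K - G = -24940 - 1*44879/4 = -24940 - 44879/4 = -144639/4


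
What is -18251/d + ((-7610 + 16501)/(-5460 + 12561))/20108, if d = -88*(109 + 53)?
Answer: 2193712633/1713442896 ≈ 1.2803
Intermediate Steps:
d = -14256 (d = -88*162 = -14256)
-18251/d + ((-7610 + 16501)/(-5460 + 12561))/20108 = -18251/(-14256) + ((-7610 + 16501)/(-5460 + 12561))/20108 = -18251*(-1/14256) + (8891/7101)*(1/20108) = 18251/14256 + (8891*(1/7101))*(1/20108) = 18251/14256 + (8891/7101)*(1/20108) = 18251/14256 + 8891/142786908 = 2193712633/1713442896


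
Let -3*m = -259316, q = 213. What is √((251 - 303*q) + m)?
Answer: 2*√49839/3 ≈ 148.83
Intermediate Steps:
m = 259316/3 (m = -⅓*(-259316) = 259316/3 ≈ 86439.)
√((251 - 303*q) + m) = √((251 - 303*213) + 259316/3) = √((251 - 64539) + 259316/3) = √(-64288 + 259316/3) = √(66452/3) = 2*√49839/3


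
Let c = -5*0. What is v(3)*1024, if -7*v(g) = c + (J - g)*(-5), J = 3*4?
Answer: 46080/7 ≈ 6582.9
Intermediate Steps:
J = 12
c = 0
v(g) = 60/7 - 5*g/7 (v(g) = -(0 + (12 - g)*(-5))/7 = -(0 + (-60 + 5*g))/7 = -(-60 + 5*g)/7 = 60/7 - 5*g/7)
v(3)*1024 = (60/7 - 5/7*3)*1024 = (60/7 - 15/7)*1024 = (45/7)*1024 = 46080/7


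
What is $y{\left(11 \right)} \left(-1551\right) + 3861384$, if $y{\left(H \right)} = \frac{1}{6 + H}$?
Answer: $\frac{65641977}{17} \approx 3.8613 \cdot 10^{6}$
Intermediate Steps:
$y{\left(11 \right)} \left(-1551\right) + 3861384 = \frac{1}{6 + 11} \left(-1551\right) + 3861384 = \frac{1}{17} \left(-1551\right) + 3861384 = - \frac{1551}{17} + 3861384 = \frac{65641977}{17}$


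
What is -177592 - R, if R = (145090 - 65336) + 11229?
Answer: -268575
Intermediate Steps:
R = 90983 (R = 79754 + 11229 = 90983)
-177592 - R = -177592 - 1*90983 = -177592 - 90983 = -268575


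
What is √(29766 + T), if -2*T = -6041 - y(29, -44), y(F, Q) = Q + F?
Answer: √32779 ≈ 181.05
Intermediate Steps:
y(F, Q) = F + Q
T = 3013 (T = -(-6041 - (29 - 44))/2 = -(-6041 - 1*(-15))/2 = -(-6041 + 15)/2 = -½*(-6026) = 3013)
√(29766 + T) = √(29766 + 3013) = √32779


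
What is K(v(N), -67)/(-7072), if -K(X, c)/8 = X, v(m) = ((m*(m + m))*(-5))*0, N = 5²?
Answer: 0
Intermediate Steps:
N = 25
v(m) = 0 (v(m) = ((m*(2*m))*(-5))*0 = ((2*m²)*(-5))*0 = -10*m²*0 = 0)
K(X, c) = -8*X
K(v(N), -67)/(-7072) = -8*0/(-7072) = 0*(-1/7072) = 0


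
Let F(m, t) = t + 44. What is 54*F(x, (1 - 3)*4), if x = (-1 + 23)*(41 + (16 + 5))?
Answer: 1944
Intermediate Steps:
x = 1364 (x = 22*(41 + 21) = 22*62 = 1364)
F(m, t) = 44 + t
54*F(x, (1 - 3)*4) = 54*(44 + (1 - 3)*4) = 54*(44 - 2*4) = 54*(44 - 8) = 54*36 = 1944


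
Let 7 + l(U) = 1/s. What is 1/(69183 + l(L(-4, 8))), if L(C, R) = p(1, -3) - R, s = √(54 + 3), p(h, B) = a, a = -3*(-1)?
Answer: 3943032/272763181631 - √57/272763181631 ≈ 1.4456e-5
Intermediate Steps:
a = 3
p(h, B) = 3
s = √57 ≈ 7.5498
L(C, R) = 3 - R
l(U) = -7 + √57/57 (l(U) = -7 + 1/(√57) = -7 + √57/57)
1/(69183 + l(L(-4, 8))) = 1/(69183 + (-7 + √57/57)) = 1/(69176 + √57/57)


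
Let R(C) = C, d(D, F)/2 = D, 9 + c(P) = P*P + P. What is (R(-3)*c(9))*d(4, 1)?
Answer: -1944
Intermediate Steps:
c(P) = -9 + P + P**2 (c(P) = -9 + (P*P + P) = -9 + (P**2 + P) = -9 + (P + P**2) = -9 + P + P**2)
d(D, F) = 2*D
(R(-3)*c(9))*d(4, 1) = (-3*(-9 + 9 + 9**2))*(2*4) = -3*(-9 + 9 + 81)*8 = -3*81*8 = -243*8 = -1944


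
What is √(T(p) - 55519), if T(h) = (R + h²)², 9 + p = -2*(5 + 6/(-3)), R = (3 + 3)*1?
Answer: I*√2158 ≈ 46.454*I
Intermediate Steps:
R = 6 (R = 6*1 = 6)
p = -15 (p = -9 - 2*(5 + 6/(-3)) = -9 - 2*(5 + 6*(-⅓)) = -9 - 2*(5 - 2) = -9 - 2*3 = -9 - 6 = -15)
T(h) = (6 + h²)²
√(T(p) - 55519) = √((6 + (-15)²)² - 55519) = √((6 + 225)² - 55519) = √(231² - 55519) = √(53361 - 55519) = √(-2158) = I*√2158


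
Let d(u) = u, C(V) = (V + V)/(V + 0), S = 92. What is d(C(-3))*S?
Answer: 184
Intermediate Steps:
C(V) = 2 (C(V) = (2*V)/V = 2)
d(C(-3))*S = 2*92 = 184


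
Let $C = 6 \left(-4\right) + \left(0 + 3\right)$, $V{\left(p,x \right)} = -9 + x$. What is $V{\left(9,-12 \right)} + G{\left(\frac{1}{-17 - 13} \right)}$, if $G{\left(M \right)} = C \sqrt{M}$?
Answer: $-21 - \frac{7 i \sqrt{30}}{10} \approx -21.0 - 3.8341 i$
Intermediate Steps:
$C = -21$ ($C = -24 + 3 = -21$)
$G{\left(M \right)} = - 21 \sqrt{M}$
$V{\left(9,-12 \right)} + G{\left(\frac{1}{-17 - 13} \right)} = \left(-9 - 12\right) - 21 \sqrt{\frac{1}{-17 - 13}} = -21 - 21 \sqrt{\frac{1}{-30}} = -21 - 21 \sqrt{- \frac{1}{30}} = -21 - 21 \frac{i \sqrt{30}}{30} = -21 - \frac{7 i \sqrt{30}}{10}$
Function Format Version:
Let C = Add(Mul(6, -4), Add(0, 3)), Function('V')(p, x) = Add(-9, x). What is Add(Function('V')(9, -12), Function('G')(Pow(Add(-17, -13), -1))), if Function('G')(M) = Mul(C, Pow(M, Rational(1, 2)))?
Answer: Add(-21, Mul(Rational(-7, 10), I, Pow(30, Rational(1, 2)))) ≈ Add(-21.000, Mul(-3.8341, I))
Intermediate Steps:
C = -21 (C = Add(-24, 3) = -21)
Function('G')(M) = Mul(-21, Pow(M, Rational(1, 2)))
Add(Function('V')(9, -12), Function('G')(Pow(Add(-17, -13), -1))) = Add(Add(-9, -12), Mul(-21, Pow(Pow(Add(-17, -13), -1), Rational(1, 2)))) = Add(-21, Mul(-21, Pow(Pow(-30, -1), Rational(1, 2)))) = Add(-21, Mul(-21, Pow(Rational(-1, 30), Rational(1, 2)))) = Add(-21, Mul(-21, Mul(Rational(1, 30), I, Pow(30, Rational(1, 2))))) = Add(-21, Mul(Rational(-7, 10), I, Pow(30, Rational(1, 2))))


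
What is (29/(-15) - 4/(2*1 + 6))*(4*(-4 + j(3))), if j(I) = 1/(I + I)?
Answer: 1679/45 ≈ 37.311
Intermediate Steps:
j(I) = 1/(2*I)
(29/(-15) - 4/(2*1 + 6))*(4*(-4 + j(3))) = (29/(-15) - 4/(2*1 + 6))*(4*(-4 + (1/2)/3)) = (29*(-1/15) - 4/(2 + 6))*(4*(-4 + (1/2)*(1/3))) = (-29/15 - 4/8)*(4*(-4 + 1/6)) = (-29/15 - 4*1/8)*(4*(-23/6)) = (-29/15 - 1/2)*(-46/3) = -73/30*(-46/3) = 1679/45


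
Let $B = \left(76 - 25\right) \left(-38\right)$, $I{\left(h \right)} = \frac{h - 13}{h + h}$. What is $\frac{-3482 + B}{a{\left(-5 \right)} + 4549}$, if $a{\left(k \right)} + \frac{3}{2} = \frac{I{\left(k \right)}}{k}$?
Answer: $- \frac{271000}{227357} \approx -1.192$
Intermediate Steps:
$I{\left(h \right)} = \frac{-13 + h}{2 h}$
$B = -1938$ ($B = 51 \left(-38\right) = -1938$)
$a{\left(k \right)} = - \frac{3}{2} + \frac{-13 + k}{2 k^{2}}$ ($a{\left(k \right)} = - \frac{3}{2} + \frac{\frac{1}{2} \frac{1}{k} \left(-13 + k\right)}{k} = - \frac{3}{2} + \frac{-13 + k}{2 k^{2}}$)
$\frac{-3482 + B}{a{\left(-5 \right)} + 4549} = \frac{-3482 - 1938}{\frac{-13 - 5 - 3 \left(-5\right)^{2}}{2 \cdot 25} + 4549} = - \frac{5420}{\frac{1}{2} \cdot \frac{1}{25} \left(-13 - 5 - 75\right) + 4549} = - \frac{5420}{\frac{1}{2} \cdot \frac{1}{25} \left(-93\right) + 4549} = - \frac{5420}{- \frac{93}{50} + 4549} = - \frac{5420}{\frac{227357}{50}} = \left(-5420\right) \frac{50}{227357} = - \frac{271000}{227357}$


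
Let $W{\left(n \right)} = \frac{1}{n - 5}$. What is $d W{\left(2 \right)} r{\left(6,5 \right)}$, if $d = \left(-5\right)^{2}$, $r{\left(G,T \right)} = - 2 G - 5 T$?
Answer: $\frac{925}{3} \approx 308.33$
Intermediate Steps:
$r{\left(G,T \right)} = - 5 T - 2 G$
$W{\left(n \right)} = \frac{1}{-5 + n}$
$d = 25$
$d W{\left(2 \right)} r{\left(6,5 \right)} = \frac{25}{-5 + 2} \left(\left(-5\right) 5 - 12\right) = \frac{25}{-3} \left(-25 - 12\right) = 25 \left(- \frac{1}{3}\right) \left(-37\right) = \left(- \frac{25}{3}\right) \left(-37\right) = \frac{925}{3}$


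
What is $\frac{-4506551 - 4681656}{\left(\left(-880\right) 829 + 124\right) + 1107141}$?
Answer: $- \frac{9188207}{377745} \approx -24.324$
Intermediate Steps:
$\frac{-4506551 - 4681656}{\left(\left(-880\right) 829 + 124\right) + 1107141} = - \frac{9188207}{\left(-729520 + 124\right) + 1107141} = - \frac{9188207}{-729396 + 1107141} = - \frac{9188207}{377745}$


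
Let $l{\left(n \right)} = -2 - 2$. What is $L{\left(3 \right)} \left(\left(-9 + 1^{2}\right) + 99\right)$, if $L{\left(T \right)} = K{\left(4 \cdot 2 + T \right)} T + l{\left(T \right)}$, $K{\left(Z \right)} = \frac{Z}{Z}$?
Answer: $-91$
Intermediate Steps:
$K{\left(Z \right)} = 1$
$l{\left(n \right)} = -4$ ($l{\left(n \right)} = -2 - 2 = -4$)
$L{\left(T \right)} = -4 + T$ ($L{\left(T \right)} = 1 T - 4 = T - 4 = -4 + T$)
$L{\left(3 \right)} \left(\left(-9 + 1^{2}\right) + 99\right) = \left(-4 + 3\right) \left(\left(-9 + 1^{2}\right) + 99\right) = - (\left(-9 + 1\right) + 99) = - (-8 + 99) = \left(-1\right) 91 = -91$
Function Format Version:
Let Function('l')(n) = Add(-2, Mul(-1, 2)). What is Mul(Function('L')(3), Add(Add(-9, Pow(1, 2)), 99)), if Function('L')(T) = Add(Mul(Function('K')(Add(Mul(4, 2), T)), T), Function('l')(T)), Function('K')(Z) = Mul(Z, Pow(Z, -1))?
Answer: -91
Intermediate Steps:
Function('K')(Z) = 1
Function('l')(n) = -4 (Function('l')(n) = Add(-2, -2) = -4)
Function('L')(T) = Add(-4, T) (Function('L')(T) = Add(Mul(1, T), -4) = Add(T, -4) = Add(-4, T))
Mul(Function('L')(3), Add(Add(-9, Pow(1, 2)), 99)) = Mul(Add(-4, 3), Add(Add(-9, Pow(1, 2)), 99)) = Mul(-1, Add(Add(-9, 1), 99)) = Mul(-1, Add(-8, 99)) = Mul(-1, 91) = -91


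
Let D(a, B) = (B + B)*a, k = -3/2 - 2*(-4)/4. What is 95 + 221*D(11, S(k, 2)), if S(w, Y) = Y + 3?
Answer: 24405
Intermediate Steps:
k = 1/2 (k = -3*1/2 + 8*(1/4) = -3/2 + 2 = 1/2 ≈ 0.50000)
S(w, Y) = 3 + Y
D(a, B) = 2*B*a (D(a, B) = (2*B)*a = 2*B*a)
95 + 221*D(11, S(k, 2)) = 95 + 221*(2*(3 + 2)*11) = 95 + 221*(2*5*11) = 95 + 221*110 = 95 + 24310 = 24405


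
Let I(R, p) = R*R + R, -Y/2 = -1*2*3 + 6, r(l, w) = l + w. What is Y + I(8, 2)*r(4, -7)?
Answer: -216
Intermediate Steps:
Y = 0 (Y = -2*(-1*2*3 + 6) = -2*(-2*3 + 6) = -2*(-6 + 6) = -2*0 = 0)
I(R, p) = R + R**2 (I(R, p) = R**2 + R = R + R**2)
Y + I(8, 2)*r(4, -7) = 0 + (8*(1 + 8))*(4 - 7) = 0 + (8*9)*(-3) = 0 + 72*(-3) = 0 - 216 = -216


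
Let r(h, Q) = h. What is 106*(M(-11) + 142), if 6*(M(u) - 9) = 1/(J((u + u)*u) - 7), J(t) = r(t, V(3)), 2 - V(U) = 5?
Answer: 11284283/705 ≈ 16006.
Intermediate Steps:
V(U) = -3 (V(U) = 2 - 1*5 = 2 - 5 = -3)
J(t) = t
M(u) = 9 + 1/(6*(-7 + 2*u²)) (M(u) = 9 + 1/(6*((u + u)*u - 7)) = 9 + 1/(6*((2*u)*u - 7)) = 9 + 1/(6*(2*u² - 7)) = 9 + 1/(6*(-7 + 2*u²)))
106*(M(-11) + 142) = 106*((-377 + 108*(-11)²)/(6*(-7 + 2*(-11)²)) + 142) = 106*((-377 + 108*121)/(6*(-7 + 2*121)) + 142) = 106*((-377 + 13068)/(6*(-7 + 242)) + 142) = 106*((⅙)*12691/235 + 142) = 106*((⅙)*(1/235)*12691 + 142) = 106*(12691/1410 + 142) = 106*(212911/1410) = 11284283/705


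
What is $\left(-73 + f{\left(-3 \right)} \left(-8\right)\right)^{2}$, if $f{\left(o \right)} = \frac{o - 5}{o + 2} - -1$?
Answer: $21025$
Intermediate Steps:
$f{\left(o \right)} = 1 + \frac{-5 + o}{2 + o}$ ($f{\left(o \right)} = \frac{-5 + o}{2 + o} + 1 = 1 + \frac{-5 + o}{2 + o}$)
$\left(-73 + f{\left(-3 \right)} \left(-8\right)\right)^{2} = \left(-73 + \frac{-3 + 2 \left(-3\right)}{2 - 3} \left(-8\right)\right)^{2} = \left(-73 + \frac{-3 - 6}{-1} \left(-8\right)\right)^{2} = \left(-73 + \left(-1\right) \left(-9\right) \left(-8\right)\right)^{2} = \left(-73 + 9 \left(-8\right)\right)^{2} = \left(-73 - 72\right)^{2} = \left(-145\right)^{2} = 21025$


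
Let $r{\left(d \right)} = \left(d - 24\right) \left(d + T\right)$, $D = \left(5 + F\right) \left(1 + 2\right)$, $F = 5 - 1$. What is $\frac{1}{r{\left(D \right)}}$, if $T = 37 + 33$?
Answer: $\frac{1}{291} \approx 0.0034364$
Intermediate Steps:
$T = 70$
$F = 4$
$D = 27$ ($D = \left(5 + 4\right) \left(1 + 2\right) = 9 \cdot 3 = 27$)
$r{\left(d \right)} = \left(-24 + d\right) \left(70 + d\right)$ ($r{\left(d \right)} = \left(d - 24\right) \left(d + 70\right) = \left(-24 + d\right) \left(70 + d\right)$)
$\frac{1}{r{\left(D \right)}} = \frac{1}{-1680 + 27^{2} + 46 \cdot 27} = \frac{1}{-1680 + 729 + 1242} = \frac{1}{291}$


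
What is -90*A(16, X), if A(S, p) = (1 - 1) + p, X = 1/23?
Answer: -90/23 ≈ -3.9130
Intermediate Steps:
X = 1/23 ≈ 0.043478
A(S, p) = p (A(S, p) = 0 + p = p)
-90*A(16, X) = -90*1/23 = -90/23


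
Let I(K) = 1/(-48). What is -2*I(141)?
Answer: 1/24 ≈ 0.041667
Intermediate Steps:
I(K) = -1/48
-2*I(141) = -2*(-1/48) = 1/24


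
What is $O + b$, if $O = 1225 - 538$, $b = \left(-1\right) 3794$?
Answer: $-3107$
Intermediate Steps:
$b = -3794$
$O = 687$ ($O = 1225 - 538 = 687$)
$O + b = 687 - 3794 = -3107$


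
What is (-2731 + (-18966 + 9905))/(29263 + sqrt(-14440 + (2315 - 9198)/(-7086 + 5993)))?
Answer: -188580370264/467988499877 + 17688*I*sqrt(1915912049)/467988499877 ≈ -0.40296 + 0.0016544*I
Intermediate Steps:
(-2731 + (-18966 + 9905))/(29263 + sqrt(-14440 + (2315 - 9198)/(-7086 + 5993))) = (-2731 - 9061)/(29263 + sqrt(-14440 - 6883/(-1093))) = -11792/(29263 + sqrt(-14440 - 6883*(-1/1093))) = -11792/(29263 + sqrt(-14440 + 6883/1093)) = -11792/(29263 + sqrt(-15776037/1093)) = -11792/(29263 + 3*I*sqrt(1915912049)/1093)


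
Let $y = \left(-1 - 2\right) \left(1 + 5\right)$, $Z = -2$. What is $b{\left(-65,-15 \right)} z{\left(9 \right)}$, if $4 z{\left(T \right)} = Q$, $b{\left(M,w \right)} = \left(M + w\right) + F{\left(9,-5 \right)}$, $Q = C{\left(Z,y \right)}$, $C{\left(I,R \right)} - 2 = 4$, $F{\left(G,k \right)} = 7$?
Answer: $- \frac{219}{2} \approx -109.5$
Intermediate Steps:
$y = -18$ ($y = \left(-3\right) 6 = -18$)
$C{\left(I,R \right)} = 6$ ($C{\left(I,R \right)} = 2 + 4 = 6$)
$Q = 6$
$b{\left(M,w \right)} = 7 + M + w$ ($b{\left(M,w \right)} = \left(M + w\right) + 7 = 7 + M + w$)
$z{\left(T \right)} = \frac{3}{2}$ ($z{\left(T \right)} = \frac{1}{4} \cdot 6 = \frac{3}{2}$)
$b{\left(-65,-15 \right)} z{\left(9 \right)} = \left(7 - 65 - 15\right) \frac{3}{2} = \left(-73\right) \frac{3}{2} = - \frac{219}{2}$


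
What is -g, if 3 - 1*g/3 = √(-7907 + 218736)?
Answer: -9 + 3*√210829 ≈ 1368.5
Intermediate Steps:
g = 9 - 3*√210829 (g = 9 - 3*√(-7907 + 218736) = 9 - 3*√210829 ≈ -1368.5)
-g = -(9 - 3*√210829) = -9 + 3*√210829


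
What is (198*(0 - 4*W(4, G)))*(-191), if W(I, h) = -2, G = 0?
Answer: -302544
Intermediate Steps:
(198*(0 - 4*W(4, G)))*(-191) = (198*(0 - 4*(-2)))*(-191) = (198*(0 + 8))*(-191) = (198*8)*(-191) = 1584*(-191) = -302544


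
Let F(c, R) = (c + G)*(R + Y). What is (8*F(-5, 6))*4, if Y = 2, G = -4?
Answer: -2304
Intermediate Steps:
F(c, R) = (-4 + c)*(2 + R) (F(c, R) = (c - 4)*(R + 2) = (-4 + c)*(2 + R))
(8*F(-5, 6))*4 = (8*(-8 - 4*6 + 2*(-5) + 6*(-5)))*4 = (8*(-8 - 24 - 10 - 30))*4 = (8*(-72))*4 = -576*4 = -2304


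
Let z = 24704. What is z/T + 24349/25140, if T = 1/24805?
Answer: 15405357605149/25140 ≈ 6.1278e+8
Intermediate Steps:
T = 1/24805 ≈ 4.0314e-5
z/T + 24349/25140 = 24704/(1/24805) + 24349/25140 = 24704*24805 + 24349*(1/25140) = 612782720 + 24349/25140 = 15405357605149/25140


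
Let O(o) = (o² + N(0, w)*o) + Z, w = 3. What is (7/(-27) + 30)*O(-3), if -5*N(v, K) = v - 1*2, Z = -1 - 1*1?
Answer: 23287/135 ≈ 172.50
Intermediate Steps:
Z = -2 (Z = -1 - 1 = -2)
N(v, K) = ⅖ - v/5 (N(v, K) = -(v - 1*2)/5 = -(v - 2)/5 = -(-2 + v)/5 = ⅖ - v/5)
O(o) = -2 + o² + 2*o/5 (O(o) = (o² + (⅖ - ⅕*0)*o) - 2 = (o² + (⅖ + 0)*o) - 2 = (o² + 2*o/5) - 2 = -2 + o² + 2*o/5)
(7/(-27) + 30)*O(-3) = (7/(-27) + 30)*(-2 + (-3)² + (⅖)*(-3)) = (7*(-1/27) + 30)*(-2 + 9 - 6/5) = (-7/27 + 30)*(29/5) = (803/27)*(29/5) = 23287/135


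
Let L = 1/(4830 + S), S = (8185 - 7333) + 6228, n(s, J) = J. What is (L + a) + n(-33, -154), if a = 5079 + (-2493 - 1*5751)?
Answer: -39529289/11910 ≈ -3319.0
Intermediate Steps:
S = 7080 (S = 852 + 6228 = 7080)
L = 1/11910 (L = 1/(4830 + 7080) = 1/11910 ≈ 8.3963e-5)
a = -3165 (a = 5079 + (-2493 - 5751) = 5079 - 8244 = -3165)
(L + a) + n(-33, -154) = (1/11910 - 3165) - 154 = -37695149/11910 - 154 = -39529289/11910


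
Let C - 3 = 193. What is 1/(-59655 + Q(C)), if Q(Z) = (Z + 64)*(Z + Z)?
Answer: 1/42265 ≈ 2.3660e-5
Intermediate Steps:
C = 196 (C = 3 + 193 = 196)
Q(Z) = 2*Z*(64 + Z) (Q(Z) = (64 + Z)*(2*Z) = 2*Z*(64 + Z))
1/(-59655 + Q(C)) = 1/(-59655 + 2*196*(64 + 196)) = 1/(-59655 + 2*196*260) = 1/(-59655 + 101920) = 1/42265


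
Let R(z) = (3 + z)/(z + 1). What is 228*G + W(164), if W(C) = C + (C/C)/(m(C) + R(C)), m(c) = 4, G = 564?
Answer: 106481377/827 ≈ 1.2876e+5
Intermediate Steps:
R(z) = (3 + z)/(1 + z)
W(C) = C + 1/(4 + (3 + C)/(1 + C)) (W(C) = C + (C/C)/(4 + (3 + C)/(1 + C)) = C + 1/(4 + (3 + C)/(1 + C)))
228*G + W(164) = 228*564 + (1 + 5*164² + 8*164)/(7 + 5*164) = 128592 + (1 + 5*26896 + 1312)/(7 + 820) = 128592 + (1 + 134480 + 1312)/827 = 128592 + (1/827)*135793 = 128592 + 135793/827 = 106481377/827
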